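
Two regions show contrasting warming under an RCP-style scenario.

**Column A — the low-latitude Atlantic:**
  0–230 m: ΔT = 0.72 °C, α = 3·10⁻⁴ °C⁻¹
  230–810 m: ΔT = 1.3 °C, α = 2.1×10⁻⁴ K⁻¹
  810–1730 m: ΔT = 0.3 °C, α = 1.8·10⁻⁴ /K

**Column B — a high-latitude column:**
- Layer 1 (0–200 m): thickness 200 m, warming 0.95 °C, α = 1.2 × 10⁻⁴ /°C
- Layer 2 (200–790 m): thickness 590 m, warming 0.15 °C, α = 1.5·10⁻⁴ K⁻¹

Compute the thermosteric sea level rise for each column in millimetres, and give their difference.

A 0–230 m: 3×10⁻⁴ × 0.72 × 230 = 0.04968 m
A 1.3 × 580 × 2.1×10⁻⁴ = 0.15834 m
A 810–1730 m: 0.3 × 1.8×10⁻⁴ × 920 = 0.04968 m
A total: 0.25770 m
B 0.95 × 1.2×10⁻⁴ × 200 = 0.02280 m
B 200–790 m: 590 × 1.5×10⁻⁴ × 0.15 = 0.013275 m
B total: 0.036075 m
Difference: 0.25770 − 0.036075 = 0.221625 m

Δh_A ≈ 260 mm, Δh_B ≈ 36 mm; difference ≈ 220 mm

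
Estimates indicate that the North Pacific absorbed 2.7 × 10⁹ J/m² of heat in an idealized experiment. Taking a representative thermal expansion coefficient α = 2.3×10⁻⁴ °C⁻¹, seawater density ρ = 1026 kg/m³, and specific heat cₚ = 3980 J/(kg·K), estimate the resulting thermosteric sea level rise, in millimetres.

Δh = αQ/(ρcₚ) = 2.3×10⁻⁴ × 2.7×10⁹ / (1026 × 3980) ≈ 0.15208 m

Δh ≈ 152 mm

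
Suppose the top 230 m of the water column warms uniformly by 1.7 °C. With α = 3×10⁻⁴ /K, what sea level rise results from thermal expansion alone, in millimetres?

Δh = αΔT·H = 3×10⁻⁴ × 1.7 × 230 = 0.11730 m

Δh = 120 mm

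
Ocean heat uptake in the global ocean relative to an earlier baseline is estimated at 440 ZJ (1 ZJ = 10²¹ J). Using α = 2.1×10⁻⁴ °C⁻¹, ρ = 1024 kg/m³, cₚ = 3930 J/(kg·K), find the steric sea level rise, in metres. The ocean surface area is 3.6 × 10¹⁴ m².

0.0638 m of thermosteric rise

Per unit area: Q = 440×10²¹ / (3.6×10¹⁴) ≈ 1.222×10⁹ J/m²
Δh = αQ/(ρcₚ) = 2.1×10⁻⁴ × 1.222×10⁹ / (1024 × 3930) ≈ 0.063767 m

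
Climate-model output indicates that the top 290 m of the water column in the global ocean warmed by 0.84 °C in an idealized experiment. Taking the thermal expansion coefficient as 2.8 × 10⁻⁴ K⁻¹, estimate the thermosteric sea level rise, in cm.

Δh = αΔT·H = 2.8×10⁻⁴ × 0.84 × 290 = 0.068208 m

Δh ≈ 6.82 cm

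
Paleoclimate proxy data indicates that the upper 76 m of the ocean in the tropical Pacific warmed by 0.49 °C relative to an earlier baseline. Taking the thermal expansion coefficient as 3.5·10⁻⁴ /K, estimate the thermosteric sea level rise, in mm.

Δh = αΔT·H = 3.5×10⁻⁴ × 0.49 × 76 = 0.013034 m

Δh ≈ 13.0 mm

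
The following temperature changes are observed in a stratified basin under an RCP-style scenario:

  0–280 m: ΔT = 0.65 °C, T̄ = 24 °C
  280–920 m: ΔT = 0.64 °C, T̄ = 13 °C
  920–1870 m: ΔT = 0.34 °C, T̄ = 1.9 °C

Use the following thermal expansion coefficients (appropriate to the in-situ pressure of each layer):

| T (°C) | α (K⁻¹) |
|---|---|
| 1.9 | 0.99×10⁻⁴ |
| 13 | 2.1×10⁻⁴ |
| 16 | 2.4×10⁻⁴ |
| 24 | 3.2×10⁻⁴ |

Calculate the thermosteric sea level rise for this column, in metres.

0.176 m of thermosteric rise

Layer 1 at 24 °C → α = 3.2×10⁻⁴ K⁻¹
Layer 2 at 13 °C → α = 2.1×10⁻⁴ K⁻¹
Layer 3 at 1.9 °C → α = 0.99×10⁻⁴ K⁻¹
280 × 0.65 × 3.2×10⁻⁴ = 0.05824 m
Layer 2: 2.1×10⁻⁴ × 0.64 × 640 = 0.086016 m
Layer 3: 0.99×10⁻⁴ × 0.34 × 950 = 0.031977 m
Δh = 0.05824 + 0.086016 + 0.031977 = 0.176233 m ≈ 0.176 m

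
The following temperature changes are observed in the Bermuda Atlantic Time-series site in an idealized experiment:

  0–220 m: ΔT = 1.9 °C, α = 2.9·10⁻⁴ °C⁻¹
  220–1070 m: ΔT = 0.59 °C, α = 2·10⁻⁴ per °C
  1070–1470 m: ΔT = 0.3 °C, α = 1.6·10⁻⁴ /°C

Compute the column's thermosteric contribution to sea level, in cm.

about 24 cm

2.9×10⁻⁴ × 220 × 1.9 = 0.12122 m
2×10⁻⁴ × 850 × 0.59 = 0.10030 m
1070–1470 m: 400 × 0.3 × 1.6×10⁻⁴ = 0.01920 m
Δh = 0.12122 + 0.10030 + 0.01920 = 0.24072 m ≈ 24 cm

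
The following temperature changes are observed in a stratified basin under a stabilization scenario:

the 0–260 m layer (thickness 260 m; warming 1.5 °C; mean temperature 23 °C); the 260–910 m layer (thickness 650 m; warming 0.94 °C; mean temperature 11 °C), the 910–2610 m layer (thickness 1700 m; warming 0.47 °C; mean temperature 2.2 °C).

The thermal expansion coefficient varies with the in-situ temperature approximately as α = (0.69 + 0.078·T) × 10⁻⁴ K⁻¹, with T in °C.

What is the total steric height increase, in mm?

Layer 1: α = (0.69 + 0.078×23)×10⁻⁴ = 2.484×10⁻⁴ K⁻¹
Layer 2: α = (0.69 + 0.078×11)×10⁻⁴ = 1.548×10⁻⁴ K⁻¹
Layer 3: α = (0.69 + 0.078×2.2)×10⁻⁴ = 0.8616×10⁻⁴ K⁻¹
2.484×10⁻⁴ × 1.5 × 260 = 0.096876 m
0.94 × 650 × 1.548×10⁻⁴ = 0.0945828 m
1700 × 0.8616×10⁻⁴ × 0.47 = 0.06884184 m
Δh = 0.096876 + 0.0945828 + 0.06884184 = 0.26030064 m

260 mm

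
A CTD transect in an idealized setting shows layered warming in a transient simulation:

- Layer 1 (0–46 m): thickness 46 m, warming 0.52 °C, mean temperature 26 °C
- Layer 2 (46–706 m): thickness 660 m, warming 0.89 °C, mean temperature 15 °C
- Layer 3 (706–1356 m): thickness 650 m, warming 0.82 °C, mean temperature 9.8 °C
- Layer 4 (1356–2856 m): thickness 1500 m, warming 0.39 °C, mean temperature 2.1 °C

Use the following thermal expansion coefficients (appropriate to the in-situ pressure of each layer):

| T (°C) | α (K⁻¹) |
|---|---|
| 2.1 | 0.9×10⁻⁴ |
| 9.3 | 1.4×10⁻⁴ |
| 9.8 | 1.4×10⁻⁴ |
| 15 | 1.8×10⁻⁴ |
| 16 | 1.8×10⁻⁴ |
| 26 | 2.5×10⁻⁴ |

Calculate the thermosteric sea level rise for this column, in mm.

Δh = 240 mm

Layer 1 at 26 °C → α = 2.5×10⁻⁴ K⁻¹
Layer 2 at 15 °C → α = 1.8×10⁻⁴ K⁻¹
Layer 3 at 9.8 °C → α = 1.4×10⁻⁴ K⁻¹
Layer 4 at 2.1 °C → α = 0.9×10⁻⁴ K⁻¹
0–46 m: 2.5×10⁻⁴ × 46 × 0.52 = 0.00598 m
0.89 × 1.8×10⁻⁴ × 660 = 0.105732 m
Layer 3: 650 × 1.4×10⁻⁴ × 0.82 = 0.07462 m
1356–2856 m: 0.9×10⁻⁴ × 0.39 × 1500 = 0.05265 m
Δh = 0.00598 + 0.105732 + 0.07462 + 0.05265 = 0.238982 m ≈ 240 mm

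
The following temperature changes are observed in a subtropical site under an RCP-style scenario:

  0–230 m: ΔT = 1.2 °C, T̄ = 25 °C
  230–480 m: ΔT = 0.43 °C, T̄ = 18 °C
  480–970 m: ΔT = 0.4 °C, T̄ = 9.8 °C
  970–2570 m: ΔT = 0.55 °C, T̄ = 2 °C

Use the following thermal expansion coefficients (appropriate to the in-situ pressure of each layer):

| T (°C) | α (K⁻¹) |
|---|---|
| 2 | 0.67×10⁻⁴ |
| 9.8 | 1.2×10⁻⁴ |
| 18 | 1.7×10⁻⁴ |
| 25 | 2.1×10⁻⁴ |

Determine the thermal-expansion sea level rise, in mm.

Δh ≈ 160 mm

Layer 1 at 25 °C → α = 2.1×10⁻⁴ K⁻¹
Layer 2 at 18 °C → α = 1.7×10⁻⁴ K⁻¹
Layer 3 at 9.8 °C → α = 1.2×10⁻⁴ K⁻¹
Layer 4 at 2 °C → α = 0.67×10⁻⁴ K⁻¹
2.1×10⁻⁴ × 1.2 × 230 = 0.05796 m
Layer 2: 1.7×10⁻⁴ × 0.43 × 250 = 0.018275 m
480–970 m: 0.4 × 1.2×10⁻⁴ × 490 = 0.02352 m
0.55 × 1600 × 0.67×10⁻⁴ = 0.05896 m
Δh = 0.05796 + 0.018275 + 0.02352 + 0.05896 = 0.158715 m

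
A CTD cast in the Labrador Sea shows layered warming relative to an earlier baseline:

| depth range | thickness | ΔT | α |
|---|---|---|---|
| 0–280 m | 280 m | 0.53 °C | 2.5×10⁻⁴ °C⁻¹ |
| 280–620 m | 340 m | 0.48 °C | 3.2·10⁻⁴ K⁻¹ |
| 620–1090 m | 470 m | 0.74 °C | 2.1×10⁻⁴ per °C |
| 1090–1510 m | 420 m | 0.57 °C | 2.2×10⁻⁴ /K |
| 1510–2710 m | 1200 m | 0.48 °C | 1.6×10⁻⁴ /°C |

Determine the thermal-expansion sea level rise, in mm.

about 307 mm

Layer 1: 2.5×10⁻⁴ × 280 × 0.53 = 0.03710 m
0.48 × 3.2×10⁻⁴ × 340 = 0.052224 m
Layer 3: 470 × 0.74 × 2.1×10⁻⁴ = 0.073038 m
1090–1510 m: 0.57 × 420 × 2.2×10⁻⁴ = 0.052668 m
0.48 × 1200 × 1.6×10⁻⁴ = 0.09216 m
Δh = 0.03710 + 0.052224 + 0.073038 + 0.052668 + 0.09216 = 0.30719 m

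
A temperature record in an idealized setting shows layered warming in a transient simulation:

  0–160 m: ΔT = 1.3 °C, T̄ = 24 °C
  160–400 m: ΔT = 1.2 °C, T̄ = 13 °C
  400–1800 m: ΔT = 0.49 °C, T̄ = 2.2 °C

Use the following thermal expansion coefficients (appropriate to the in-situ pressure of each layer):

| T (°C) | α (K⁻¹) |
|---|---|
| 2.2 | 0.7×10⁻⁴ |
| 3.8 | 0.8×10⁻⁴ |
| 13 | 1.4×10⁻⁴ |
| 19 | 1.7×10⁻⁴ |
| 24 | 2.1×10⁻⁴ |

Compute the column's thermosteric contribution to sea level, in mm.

Δh ≈ 132 mm

Layer 1 at 24 °C → α = 2.1×10⁻⁴ K⁻¹
Layer 2 at 13 °C → α = 1.4×10⁻⁴ K⁻¹
Layer 3 at 2.2 °C → α = 0.7×10⁻⁴ K⁻¹
0–160 m: 2.1×10⁻⁴ × 160 × 1.3 = 0.04368 m
160–400 m: 1.2 × 240 × 1.4×10⁻⁴ = 0.04032 m
Layer 3: 1400 × 0.7×10⁻⁴ × 0.49 = 0.04802 m
Δh = 0.04368 + 0.04032 + 0.04802 = 0.13202 m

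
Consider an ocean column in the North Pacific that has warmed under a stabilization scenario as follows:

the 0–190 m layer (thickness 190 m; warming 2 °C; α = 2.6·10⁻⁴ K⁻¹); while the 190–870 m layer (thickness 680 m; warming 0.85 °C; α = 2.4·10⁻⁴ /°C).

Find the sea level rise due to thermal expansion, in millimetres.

2 × 190 × 2.6×10⁻⁴ = 0.09880 m
0.85 × 680 × 2.4×10⁻⁴ = 0.13872 m
Δh = 0.09880 + 0.13872 = 0.23752 m ≈ 238 mm

about 238 mm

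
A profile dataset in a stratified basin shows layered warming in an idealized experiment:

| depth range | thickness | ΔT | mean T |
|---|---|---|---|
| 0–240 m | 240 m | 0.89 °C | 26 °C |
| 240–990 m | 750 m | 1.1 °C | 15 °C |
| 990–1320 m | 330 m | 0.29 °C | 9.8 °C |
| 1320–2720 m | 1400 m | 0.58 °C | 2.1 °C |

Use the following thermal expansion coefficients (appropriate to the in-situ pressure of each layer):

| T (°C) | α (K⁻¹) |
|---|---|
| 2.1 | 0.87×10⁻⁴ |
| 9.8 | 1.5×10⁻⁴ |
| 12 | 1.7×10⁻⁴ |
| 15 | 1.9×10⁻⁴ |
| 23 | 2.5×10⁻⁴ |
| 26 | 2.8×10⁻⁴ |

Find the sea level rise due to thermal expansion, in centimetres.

Layer 1 at 26 °C → α = 2.8×10⁻⁴ K⁻¹
Layer 2 at 15 °C → α = 1.9×10⁻⁴ K⁻¹
Layer 3 at 9.8 °C → α = 1.5×10⁻⁴ K⁻¹
Layer 4 at 2.1 °C → α = 0.87×10⁻⁴ K⁻¹
0.89 × 240 × 2.8×10⁻⁴ = 0.059808 m
Layer 2: 750 × 1.1 × 1.9×10⁻⁴ = 0.15675 m
Layer 3: 0.29 × 330 × 1.5×10⁻⁴ = 0.014355 m
1320–2720 m: 0.87×10⁻⁴ × 0.58 × 1400 = 0.070644 m
Δh = 0.059808 + 0.15675 + 0.014355 + 0.070644 = 0.301557 m ≈ 30.2 cm

30.2 cm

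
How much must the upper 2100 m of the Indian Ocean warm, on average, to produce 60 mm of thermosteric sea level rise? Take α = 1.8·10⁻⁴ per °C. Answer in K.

ΔT = Δh/(αH) = 0.06 / (1.8×10⁻⁴ × 2100) ≈ 0.1587 K

0.16 K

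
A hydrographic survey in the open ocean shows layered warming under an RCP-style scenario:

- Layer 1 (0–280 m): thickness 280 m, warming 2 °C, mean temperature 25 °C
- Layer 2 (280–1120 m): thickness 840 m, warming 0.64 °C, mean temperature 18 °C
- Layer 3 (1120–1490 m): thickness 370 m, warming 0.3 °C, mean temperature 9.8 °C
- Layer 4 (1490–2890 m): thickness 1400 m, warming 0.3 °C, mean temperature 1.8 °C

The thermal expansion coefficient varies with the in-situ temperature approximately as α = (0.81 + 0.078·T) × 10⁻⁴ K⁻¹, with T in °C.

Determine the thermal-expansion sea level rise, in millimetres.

331 mm

Layer 1: α = (0.81 + 0.078×25)×10⁻⁴ = 2.76×10⁻⁴ K⁻¹
Layer 2: α = (0.81 + 0.078×18)×10⁻⁴ = 2.214×10⁻⁴ K⁻¹
Layer 3: α = (0.81 + 0.078×9.8)×10⁻⁴ = 1.5744×10⁻⁴ K⁻¹
Layer 4: α = (0.81 + 0.078×1.8)×10⁻⁴ = 0.9504×10⁻⁴ K⁻¹
0–280 m: 280 × 2 × 2.76×10⁻⁴ = 0.15456 m
Layer 2: 0.64 × 2.214×10⁻⁴ × 840 = 0.11902464 m
1120–1490 m: 1.5744×10⁻⁴ × 370 × 0.3 = 0.01747584 m
Layer 4: 0.3 × 1400 × 0.9504×10⁻⁴ = 0.0399168 m
Δh = 0.15456 + 0.11902464 + 0.01747584 + 0.0399168 = 0.33097728 m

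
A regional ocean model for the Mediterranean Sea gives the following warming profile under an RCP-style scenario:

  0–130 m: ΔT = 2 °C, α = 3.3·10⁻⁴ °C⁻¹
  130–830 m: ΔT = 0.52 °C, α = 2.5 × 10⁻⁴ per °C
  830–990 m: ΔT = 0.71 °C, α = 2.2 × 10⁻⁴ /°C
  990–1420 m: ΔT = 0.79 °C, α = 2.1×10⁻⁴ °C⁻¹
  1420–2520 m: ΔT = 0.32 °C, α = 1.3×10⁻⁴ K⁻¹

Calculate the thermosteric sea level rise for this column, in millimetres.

Δh ≈ 319 mm

0–130 m: 2 × 130 × 3.3×10⁻⁴ = 0.08580 m
Layer 2: 700 × 2.5×10⁻⁴ × 0.52 = 0.09100 m
0.71 × 2.2×10⁻⁴ × 160 = 0.024992 m
990–1420 m: 2.1×10⁻⁴ × 0.79 × 430 = 0.071337 m
Layer 5: 0.32 × 1.3×10⁻⁴ × 1100 = 0.04576 m
Δh = 0.08580 + 0.09100 + 0.024992 + 0.071337 + 0.04576 = 0.318889 m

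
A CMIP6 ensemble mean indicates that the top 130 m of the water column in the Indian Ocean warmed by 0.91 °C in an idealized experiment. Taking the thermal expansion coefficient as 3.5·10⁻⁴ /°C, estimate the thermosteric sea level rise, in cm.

about 4.14 cm

Δh = αΔT·H = 3.5×10⁻⁴ × 0.91 × 130 = 0.041405 m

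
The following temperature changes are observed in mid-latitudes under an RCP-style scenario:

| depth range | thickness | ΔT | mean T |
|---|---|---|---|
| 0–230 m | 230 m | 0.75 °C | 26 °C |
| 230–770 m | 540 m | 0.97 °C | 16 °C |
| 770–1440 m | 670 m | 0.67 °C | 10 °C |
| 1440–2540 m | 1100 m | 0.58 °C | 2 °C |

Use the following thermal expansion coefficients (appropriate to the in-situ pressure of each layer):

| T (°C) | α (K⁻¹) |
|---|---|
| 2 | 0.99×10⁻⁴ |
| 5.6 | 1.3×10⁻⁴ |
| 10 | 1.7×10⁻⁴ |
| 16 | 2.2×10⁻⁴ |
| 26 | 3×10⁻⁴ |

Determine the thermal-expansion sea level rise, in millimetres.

about 306 mm

Layer 1 at 26 °C → α = 3×10⁻⁴ K⁻¹
Layer 2 at 16 °C → α = 2.2×10⁻⁴ K⁻¹
Layer 3 at 10 °C → α = 1.7×10⁻⁴ K⁻¹
Layer 4 at 2 °C → α = 0.99×10⁻⁴ K⁻¹
Layer 1: 230 × 3×10⁻⁴ × 0.75 = 0.05175 m
2.2×10⁻⁴ × 540 × 0.97 = 0.115236 m
Layer 3: 1.7×10⁻⁴ × 0.67 × 670 = 0.076313 m
1440–2540 m: 1100 × 0.99×10⁻⁴ × 0.58 = 0.063162 m
Δh = 0.05175 + 0.115236 + 0.076313 + 0.063162 = 0.306461 m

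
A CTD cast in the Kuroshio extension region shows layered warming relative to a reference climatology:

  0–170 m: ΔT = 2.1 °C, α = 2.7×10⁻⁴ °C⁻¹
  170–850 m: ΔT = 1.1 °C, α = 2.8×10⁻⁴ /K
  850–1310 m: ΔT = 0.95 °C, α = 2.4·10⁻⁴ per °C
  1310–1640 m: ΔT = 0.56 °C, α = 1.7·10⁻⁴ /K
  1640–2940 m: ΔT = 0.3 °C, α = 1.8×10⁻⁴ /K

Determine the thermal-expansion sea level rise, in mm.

Δh ≈ 512 mm

0–170 m: 170 × 2.1 × 2.7×10⁻⁴ = 0.09639 m
170–850 m: 680 × 1.1 × 2.8×10⁻⁴ = 0.20944 m
850–1310 m: 0.95 × 2.4×10⁻⁴ × 460 = 0.10488 m
1310–1640 m: 1.7×10⁻⁴ × 330 × 0.56 = 0.031416 m
Layer 5: 1.8×10⁻⁴ × 0.3 × 1300 = 0.07020 m
Δh = 0.09639 + 0.20944 + 0.10488 + 0.031416 + 0.07020 = 0.512326 m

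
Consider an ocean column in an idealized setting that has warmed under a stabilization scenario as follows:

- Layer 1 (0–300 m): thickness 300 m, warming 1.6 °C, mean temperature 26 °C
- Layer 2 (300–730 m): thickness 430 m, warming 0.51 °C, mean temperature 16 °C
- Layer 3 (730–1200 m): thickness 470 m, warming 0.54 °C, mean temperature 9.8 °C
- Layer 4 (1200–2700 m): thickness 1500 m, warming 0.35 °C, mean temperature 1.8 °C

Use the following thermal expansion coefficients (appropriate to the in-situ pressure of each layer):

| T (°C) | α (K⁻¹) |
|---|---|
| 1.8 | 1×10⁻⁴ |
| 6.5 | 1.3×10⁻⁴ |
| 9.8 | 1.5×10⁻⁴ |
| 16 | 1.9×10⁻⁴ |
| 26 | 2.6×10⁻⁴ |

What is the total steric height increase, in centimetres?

Layer 1 at 26 °C → α = 2.6×10⁻⁴ K⁻¹
Layer 2 at 16 °C → α = 1.9×10⁻⁴ K⁻¹
Layer 3 at 9.8 °C → α = 1.5×10⁻⁴ K⁻¹
Layer 4 at 1.8 °C → α = 1×10⁻⁴ K⁻¹
0–300 m: 300 × 2.6×10⁻⁴ × 1.6 = 0.12480 m
300–730 m: 430 × 1.9×10⁻⁴ × 0.51 = 0.041667 m
Layer 3: 1.5×10⁻⁴ × 0.54 × 470 = 0.03807 m
1×10⁻⁴ × 0.35 × 1500 = 0.05250 m
Δh = 0.12480 + 0.041667 + 0.03807 + 0.05250 = 0.257037 m

26 cm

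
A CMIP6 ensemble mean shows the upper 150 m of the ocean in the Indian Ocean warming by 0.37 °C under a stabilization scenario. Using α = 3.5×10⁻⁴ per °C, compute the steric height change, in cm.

Δh = αΔT·H = 3.5×10⁻⁴ × 0.37 × 150 = 0.019425 m

1.94 cm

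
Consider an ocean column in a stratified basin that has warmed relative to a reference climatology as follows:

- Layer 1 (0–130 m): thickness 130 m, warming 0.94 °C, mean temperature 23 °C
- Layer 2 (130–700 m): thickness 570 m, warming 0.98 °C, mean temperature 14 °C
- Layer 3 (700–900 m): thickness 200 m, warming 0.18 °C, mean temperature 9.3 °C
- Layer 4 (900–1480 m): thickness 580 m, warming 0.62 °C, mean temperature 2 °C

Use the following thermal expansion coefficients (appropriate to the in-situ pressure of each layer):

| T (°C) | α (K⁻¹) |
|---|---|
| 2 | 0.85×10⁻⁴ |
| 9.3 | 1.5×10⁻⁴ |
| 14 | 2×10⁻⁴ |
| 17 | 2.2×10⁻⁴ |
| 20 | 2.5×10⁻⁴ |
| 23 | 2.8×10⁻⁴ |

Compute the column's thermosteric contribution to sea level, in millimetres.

Layer 1 at 23 °C → α = 2.8×10⁻⁴ K⁻¹
Layer 2 at 14 °C → α = 2×10⁻⁴ K⁻¹
Layer 3 at 9.3 °C → α = 1.5×10⁻⁴ K⁻¹
Layer 4 at 2 °C → α = 0.85×10⁻⁴ K⁻¹
2.8×10⁻⁴ × 130 × 0.94 = 0.034216 m
130–700 m: 570 × 0.98 × 2×10⁻⁴ = 0.11172 m
1.5×10⁻⁴ × 200 × 0.18 = 0.00540 m
0.85×10⁻⁴ × 580 × 0.62 = 0.030566 m
Δh = 0.034216 + 0.11172 + 0.00540 + 0.030566 = 0.181902 m

Δh ≈ 182 mm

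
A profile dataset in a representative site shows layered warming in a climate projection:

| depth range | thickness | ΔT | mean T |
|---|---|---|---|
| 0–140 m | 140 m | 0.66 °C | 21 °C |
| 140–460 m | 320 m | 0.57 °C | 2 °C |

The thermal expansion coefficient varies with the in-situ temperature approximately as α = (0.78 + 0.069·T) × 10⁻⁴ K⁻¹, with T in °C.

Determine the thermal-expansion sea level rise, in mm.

Layer 1: α = (0.78 + 0.069×21)×10⁻⁴ = 2.229×10⁻⁴ K⁻¹
Layer 2: α = (0.78 + 0.069×2)×10⁻⁴ = 0.918×10⁻⁴ K⁻¹
Layer 1: 140 × 2.229×10⁻⁴ × 0.66 = 0.02059596 m
0.57 × 320 × 0.918×10⁻⁴ = 0.01674432 m
Δh = 0.02059596 + 0.01674432 = 0.03734028 m ≈ 37.3 mm

37.3 mm of thermosteric rise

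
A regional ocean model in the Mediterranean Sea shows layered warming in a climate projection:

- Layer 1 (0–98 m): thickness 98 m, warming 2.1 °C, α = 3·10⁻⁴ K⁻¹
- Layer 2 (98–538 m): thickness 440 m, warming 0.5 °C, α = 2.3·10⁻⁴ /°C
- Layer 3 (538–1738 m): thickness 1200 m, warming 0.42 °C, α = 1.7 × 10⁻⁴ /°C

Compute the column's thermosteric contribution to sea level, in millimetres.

200 mm

98 × 2.1 × 3×10⁻⁴ = 0.06174 m
0.5 × 440 × 2.3×10⁻⁴ = 0.05060 m
538–1738 m: 1.7×10⁻⁴ × 0.42 × 1200 = 0.08568 m
Δh = 0.06174 + 0.05060 + 0.08568 = 0.19802 m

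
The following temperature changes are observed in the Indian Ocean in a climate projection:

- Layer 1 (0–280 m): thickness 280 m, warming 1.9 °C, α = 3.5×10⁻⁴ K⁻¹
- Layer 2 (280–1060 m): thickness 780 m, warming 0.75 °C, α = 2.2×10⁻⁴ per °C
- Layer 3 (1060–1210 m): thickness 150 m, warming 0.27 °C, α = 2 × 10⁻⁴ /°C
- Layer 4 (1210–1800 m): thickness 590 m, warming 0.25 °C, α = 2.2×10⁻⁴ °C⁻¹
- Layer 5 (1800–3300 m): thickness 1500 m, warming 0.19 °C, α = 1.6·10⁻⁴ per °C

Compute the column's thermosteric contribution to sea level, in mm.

Layer 1: 280 × 3.5×10⁻⁴ × 1.9 = 0.18620 m
280–1060 m: 780 × 0.75 × 2.2×10⁻⁴ = 0.12870 m
1060–1210 m: 0.27 × 150 × 2×10⁻⁴ = 0.00810 m
1210–1800 m: 590 × 2.2×10⁻⁴ × 0.25 = 0.03245 m
Layer 5: 1.6×10⁻⁴ × 1500 × 0.19 = 0.04560 m
Δh = 0.18620 + 0.12870 + 0.00810 + 0.03245 + 0.04560 = 0.40105 m

401 mm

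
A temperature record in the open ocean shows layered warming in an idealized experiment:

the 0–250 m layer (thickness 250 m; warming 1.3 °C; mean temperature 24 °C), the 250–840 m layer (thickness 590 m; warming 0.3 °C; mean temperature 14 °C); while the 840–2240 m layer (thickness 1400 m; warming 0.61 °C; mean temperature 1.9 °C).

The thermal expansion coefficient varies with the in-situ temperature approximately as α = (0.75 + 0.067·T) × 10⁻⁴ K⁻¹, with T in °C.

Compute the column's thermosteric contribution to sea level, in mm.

Layer 1: α = (0.75 + 0.067×24)×10⁻⁴ = 2.358×10⁻⁴ K⁻¹
Layer 2: α = (0.75 + 0.067×14)×10⁻⁴ = 1.688×10⁻⁴ K⁻¹
Layer 3: α = (0.75 + 0.067×1.9)×10⁻⁴ = 0.8773×10⁻⁴ K⁻¹
1.3 × 2.358×10⁻⁴ × 250 = 0.076635 m
1.688×10⁻⁴ × 590 × 0.3 = 0.0298776 m
Layer 3: 0.61 × 1400 × 0.8773×10⁻⁴ = 0.07492142 m
Δh = 0.076635 + 0.0298776 + 0.07492142 = 0.18143402 m ≈ 181 mm

181 mm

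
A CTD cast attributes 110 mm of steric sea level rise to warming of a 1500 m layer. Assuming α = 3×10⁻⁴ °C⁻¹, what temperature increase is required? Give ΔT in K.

0.244 K

ΔT = Δh/(αH) = 0.11 / (3×10⁻⁴ × 1500) ≈ 0.2444 K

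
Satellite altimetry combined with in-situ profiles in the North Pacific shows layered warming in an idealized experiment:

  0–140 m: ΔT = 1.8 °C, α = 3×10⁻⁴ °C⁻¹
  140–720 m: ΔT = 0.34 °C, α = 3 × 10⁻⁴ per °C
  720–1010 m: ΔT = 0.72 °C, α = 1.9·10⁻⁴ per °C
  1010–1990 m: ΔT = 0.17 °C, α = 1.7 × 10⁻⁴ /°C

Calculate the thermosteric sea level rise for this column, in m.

about 0.203 m

Layer 1: 140 × 1.8 × 3×10⁻⁴ = 0.07560 m
Layer 2: 580 × 0.34 × 3×10⁻⁴ = 0.05916 m
720–1010 m: 0.72 × 290 × 1.9×10⁻⁴ = 0.039672 m
0.17 × 980 × 1.7×10⁻⁴ = 0.028322 m
Δh = 0.07560 + 0.05916 + 0.039672 + 0.028322 = 0.202754 m ≈ 0.203 m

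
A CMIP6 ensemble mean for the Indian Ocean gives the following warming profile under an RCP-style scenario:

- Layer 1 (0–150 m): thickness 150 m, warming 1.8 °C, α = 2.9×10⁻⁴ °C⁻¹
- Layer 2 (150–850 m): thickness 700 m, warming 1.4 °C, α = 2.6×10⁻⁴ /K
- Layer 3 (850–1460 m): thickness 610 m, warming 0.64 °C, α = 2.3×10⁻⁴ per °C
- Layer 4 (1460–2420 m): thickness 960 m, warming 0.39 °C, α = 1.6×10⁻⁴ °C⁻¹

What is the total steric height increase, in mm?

Layer 1: 150 × 2.9×10⁻⁴ × 1.8 = 0.07830 m
1.4 × 700 × 2.6×10⁻⁴ = 0.25480 m
850–1460 m: 610 × 2.3×10⁻⁴ × 0.64 = 0.089792 m
1.6×10⁻⁴ × 0.39 × 960 = 0.059904 m
Δh = 0.07830 + 0.25480 + 0.089792 + 0.059904 = 0.482796 m

483 mm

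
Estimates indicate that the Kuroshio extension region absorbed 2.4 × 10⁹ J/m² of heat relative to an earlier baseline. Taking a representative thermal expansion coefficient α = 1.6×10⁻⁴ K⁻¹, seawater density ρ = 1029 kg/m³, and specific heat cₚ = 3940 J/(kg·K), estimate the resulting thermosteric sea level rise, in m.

Δh = αQ/(ρcₚ) = 1.6×10⁻⁴ × 2.4×10⁹ / (1029 × 3940) ≈ 0.094715 m

about 0.095 m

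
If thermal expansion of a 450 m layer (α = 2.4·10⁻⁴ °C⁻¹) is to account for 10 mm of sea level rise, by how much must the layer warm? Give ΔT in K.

ΔT = Δh/(αH) = 0.01 / (2.4×10⁻⁴ × 450) ≈ 0.09259 K

about 0.0926 K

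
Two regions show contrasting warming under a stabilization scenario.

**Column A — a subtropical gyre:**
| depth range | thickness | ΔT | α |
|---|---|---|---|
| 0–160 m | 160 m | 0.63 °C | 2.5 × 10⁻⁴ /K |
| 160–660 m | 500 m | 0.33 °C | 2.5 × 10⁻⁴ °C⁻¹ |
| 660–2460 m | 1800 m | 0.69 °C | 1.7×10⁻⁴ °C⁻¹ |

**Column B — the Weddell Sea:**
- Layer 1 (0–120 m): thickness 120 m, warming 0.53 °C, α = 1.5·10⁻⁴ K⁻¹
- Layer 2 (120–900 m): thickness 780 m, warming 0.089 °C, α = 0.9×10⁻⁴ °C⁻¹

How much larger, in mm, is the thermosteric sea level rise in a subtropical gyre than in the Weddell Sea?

A 160 × 0.63 × 2.5×10⁻⁴ = 0.02520 m
A 160–660 m: 500 × 0.33 × 2.5×10⁻⁴ = 0.04125 m
A 660–2460 m: 1.7×10⁻⁴ × 0.69 × 1800 = 0.21114 m
A total: 0.27759 m
B Layer 1: 0.53 × 1.5×10⁻⁴ × 120 = 0.00954 m
B 0.9×10⁻⁴ × 780 × 0.089 = 0.0062478 m
B total: 0.0157878 m
Difference: 0.27759 − 0.0157878 = 0.2618022 m

260 mm larger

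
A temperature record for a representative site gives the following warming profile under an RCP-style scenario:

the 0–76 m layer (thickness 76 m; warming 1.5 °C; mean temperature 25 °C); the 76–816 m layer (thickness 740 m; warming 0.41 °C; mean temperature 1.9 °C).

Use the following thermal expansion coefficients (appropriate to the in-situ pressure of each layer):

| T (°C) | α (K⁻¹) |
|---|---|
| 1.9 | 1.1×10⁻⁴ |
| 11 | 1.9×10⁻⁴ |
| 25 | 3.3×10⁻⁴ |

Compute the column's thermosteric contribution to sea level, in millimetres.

Δh ≈ 71.0 mm

Layer 1 at 25 °C → α = 3.3×10⁻⁴ K⁻¹
Layer 2 at 1.9 °C → α = 1.1×10⁻⁴ K⁻¹
0–76 m: 3.3×10⁻⁴ × 76 × 1.5 = 0.03762 m
Layer 2: 0.41 × 1.1×10⁻⁴ × 740 = 0.033374 m
Δh = 0.03762 + 0.033374 = 0.070994 m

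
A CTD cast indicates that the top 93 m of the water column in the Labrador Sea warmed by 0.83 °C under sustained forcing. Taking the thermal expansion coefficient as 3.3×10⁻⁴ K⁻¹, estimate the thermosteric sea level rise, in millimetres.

about 25.5 mm

Δh = αΔT·H = 3.3×10⁻⁴ × 0.83 × 93 = 0.0254727 m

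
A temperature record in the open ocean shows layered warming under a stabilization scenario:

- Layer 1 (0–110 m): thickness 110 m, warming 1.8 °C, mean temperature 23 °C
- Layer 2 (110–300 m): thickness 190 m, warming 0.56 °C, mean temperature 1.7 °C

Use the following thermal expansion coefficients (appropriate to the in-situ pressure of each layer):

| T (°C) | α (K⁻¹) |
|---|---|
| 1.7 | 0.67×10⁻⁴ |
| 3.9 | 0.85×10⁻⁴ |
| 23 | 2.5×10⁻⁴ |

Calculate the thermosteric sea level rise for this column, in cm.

Layer 1 at 23 °C → α = 2.5×10⁻⁴ K⁻¹
Layer 2 at 1.7 °C → α = 0.67×10⁻⁴ K⁻¹
Layer 1: 1.8 × 110 × 2.5×10⁻⁴ = 0.04950 m
110–300 m: 0.67×10⁻⁴ × 190 × 0.56 = 0.0071288 m
Δh = 0.04950 + 0.0071288 = 0.0566288 m

5.7 cm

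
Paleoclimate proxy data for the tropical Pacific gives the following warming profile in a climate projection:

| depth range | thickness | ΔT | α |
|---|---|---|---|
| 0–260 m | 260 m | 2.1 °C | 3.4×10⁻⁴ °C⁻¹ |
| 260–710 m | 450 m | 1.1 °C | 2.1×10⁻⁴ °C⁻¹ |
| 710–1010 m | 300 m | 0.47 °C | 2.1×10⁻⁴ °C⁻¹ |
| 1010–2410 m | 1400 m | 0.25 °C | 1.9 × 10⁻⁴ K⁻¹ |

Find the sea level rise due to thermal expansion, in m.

0–260 m: 2.1 × 3.4×10⁻⁴ × 260 = 0.18564 m
Layer 2: 1.1 × 2.1×10⁻⁴ × 450 = 0.10395 m
300 × 2.1×10⁻⁴ × 0.47 = 0.02961 m
1010–2410 m: 1400 × 0.25 × 1.9×10⁻⁴ = 0.06650 m
Δh = 0.18564 + 0.10395 + 0.02961 + 0.06650 = 0.38570 m

0.386 m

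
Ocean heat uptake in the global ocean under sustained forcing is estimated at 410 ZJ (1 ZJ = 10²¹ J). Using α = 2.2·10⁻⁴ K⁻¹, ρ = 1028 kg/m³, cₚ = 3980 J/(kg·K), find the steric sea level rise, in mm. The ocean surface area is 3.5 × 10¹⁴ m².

about 63 mm

Per unit area: Q = 410×10²¹ / (3.5×10¹⁴) ≈ 1.171×10⁹ J/m²
Δh = αQ/(ρcₚ) = 2.2×10⁻⁴ × 1.171×10⁹ / (1028 × 3980) ≈ 0.062966 m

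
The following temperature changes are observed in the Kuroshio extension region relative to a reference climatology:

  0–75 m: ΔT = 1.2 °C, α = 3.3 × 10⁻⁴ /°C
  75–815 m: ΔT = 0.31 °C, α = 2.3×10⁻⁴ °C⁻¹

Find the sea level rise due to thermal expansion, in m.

Δh ≈ 0.0825 m

3.3×10⁻⁴ × 75 × 1.2 = 0.02970 m
75–815 m: 740 × 2.3×10⁻⁴ × 0.31 = 0.052762 m
Δh = 0.02970 + 0.052762 = 0.082462 m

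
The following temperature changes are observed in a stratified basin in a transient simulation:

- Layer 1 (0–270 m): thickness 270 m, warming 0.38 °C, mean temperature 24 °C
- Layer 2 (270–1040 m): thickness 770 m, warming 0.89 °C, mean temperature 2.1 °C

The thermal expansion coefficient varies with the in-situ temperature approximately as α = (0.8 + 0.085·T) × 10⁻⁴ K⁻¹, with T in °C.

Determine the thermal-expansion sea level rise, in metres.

Layer 1: α = (0.8 + 0.085×24)×10⁻⁴ = 2.84×10⁻⁴ K⁻¹
Layer 2: α = (0.8 + 0.085×2.1)×10⁻⁴ = 0.9785×10⁻⁴ K⁻¹
Layer 1: 2.84×10⁻⁴ × 0.38 × 270 = 0.0291384 m
Layer 2: 770 × 0.9785×10⁻⁴ × 0.89 = 0.067056605 m
Δh = 0.0291384 + 0.067056605 = 0.096195005 m

0.096 m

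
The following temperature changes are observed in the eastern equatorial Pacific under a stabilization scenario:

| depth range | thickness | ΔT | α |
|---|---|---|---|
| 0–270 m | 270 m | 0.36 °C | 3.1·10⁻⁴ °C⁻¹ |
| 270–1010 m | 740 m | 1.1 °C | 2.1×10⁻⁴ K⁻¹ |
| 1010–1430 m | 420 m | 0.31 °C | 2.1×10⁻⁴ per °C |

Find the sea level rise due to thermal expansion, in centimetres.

22.8 cm

270 × 0.36 × 3.1×10⁻⁴ = 0.030132 m
270–1010 m: 2.1×10⁻⁴ × 1.1 × 740 = 0.17094 m
1010–1430 m: 0.31 × 420 × 2.1×10⁻⁴ = 0.027342 m
Δh = 0.030132 + 0.17094 + 0.027342 = 0.228414 m ≈ 22.8 cm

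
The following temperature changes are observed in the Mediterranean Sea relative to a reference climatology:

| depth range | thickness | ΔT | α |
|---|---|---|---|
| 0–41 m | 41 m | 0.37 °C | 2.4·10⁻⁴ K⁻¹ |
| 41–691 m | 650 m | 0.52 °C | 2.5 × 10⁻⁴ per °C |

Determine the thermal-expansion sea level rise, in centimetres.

0.37 × 2.4×10⁻⁴ × 41 = 0.0036408 m
41–691 m: 650 × 2.5×10⁻⁴ × 0.52 = 0.08450 m
Δh = 0.0036408 + 0.08450 = 0.0881408 m

8.81 cm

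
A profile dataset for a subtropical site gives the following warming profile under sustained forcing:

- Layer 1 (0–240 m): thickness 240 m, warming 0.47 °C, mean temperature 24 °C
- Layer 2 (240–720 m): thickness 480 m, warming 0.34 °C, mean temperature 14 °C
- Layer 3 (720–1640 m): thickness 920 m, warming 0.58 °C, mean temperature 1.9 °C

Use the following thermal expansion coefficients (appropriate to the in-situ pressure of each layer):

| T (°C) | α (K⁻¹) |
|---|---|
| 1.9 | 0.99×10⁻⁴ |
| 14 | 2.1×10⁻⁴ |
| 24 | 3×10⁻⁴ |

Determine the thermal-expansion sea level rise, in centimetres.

Layer 1 at 24 °C → α = 3×10⁻⁴ K⁻¹
Layer 2 at 14 °C → α = 2.1×10⁻⁴ K⁻¹
Layer 3 at 1.9 °C → α = 0.99×10⁻⁴ K⁻¹
0–240 m: 240 × 3×10⁻⁴ × 0.47 = 0.03384 m
Layer 2: 0.34 × 2.1×10⁻⁴ × 480 = 0.034272 m
720–1640 m: 0.99×10⁻⁴ × 0.58 × 920 = 0.0528264 m
Δh = 0.03384 + 0.034272 + 0.0528264 = 0.1209384 m

Δh ≈ 12 cm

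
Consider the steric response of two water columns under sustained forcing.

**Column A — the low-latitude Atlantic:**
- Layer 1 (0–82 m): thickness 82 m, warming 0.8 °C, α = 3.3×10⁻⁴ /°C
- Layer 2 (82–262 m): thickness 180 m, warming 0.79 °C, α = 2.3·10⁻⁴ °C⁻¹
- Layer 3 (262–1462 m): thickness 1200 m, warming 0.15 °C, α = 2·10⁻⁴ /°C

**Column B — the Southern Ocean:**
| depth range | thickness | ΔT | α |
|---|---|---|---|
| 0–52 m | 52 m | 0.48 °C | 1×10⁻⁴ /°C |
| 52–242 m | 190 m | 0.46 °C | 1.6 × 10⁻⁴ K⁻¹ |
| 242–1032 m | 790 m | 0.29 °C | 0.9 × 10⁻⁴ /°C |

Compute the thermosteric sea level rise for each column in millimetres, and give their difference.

Δh_A ≈ 90.4 mm, Δh_B ≈ 37.1 mm; difference ≈ 53.3 mm

A Layer 1: 3.3×10⁻⁴ × 0.8 × 82 = 0.021648 m
A Layer 2: 0.79 × 2.3×10⁻⁴ × 180 = 0.032706 m
A 1200 × 0.15 × 2×10⁻⁴ = 0.03600 m
A total: 0.090354 m
B 0–52 m: 52 × 1×10⁻⁴ × 0.48 = 0.002496 m
B 1.6×10⁻⁴ × 190 × 0.46 = 0.013984 m
B 790 × 0.9×10⁻⁴ × 0.29 = 0.020619 m
B total: 0.037099 m
Difference: 0.090354 − 0.037099 = 0.053255 m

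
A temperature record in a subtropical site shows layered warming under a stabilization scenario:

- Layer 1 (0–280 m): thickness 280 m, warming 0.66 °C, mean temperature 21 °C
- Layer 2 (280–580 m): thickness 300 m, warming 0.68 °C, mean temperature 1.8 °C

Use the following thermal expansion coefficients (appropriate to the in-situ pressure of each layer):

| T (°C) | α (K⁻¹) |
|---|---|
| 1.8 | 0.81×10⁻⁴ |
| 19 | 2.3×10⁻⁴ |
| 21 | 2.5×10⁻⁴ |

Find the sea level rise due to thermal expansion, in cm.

Layer 1 at 21 °C → α = 2.5×10⁻⁴ K⁻¹
Layer 2 at 1.8 °C → α = 0.81×10⁻⁴ K⁻¹
2.5×10⁻⁴ × 280 × 0.66 = 0.04620 m
280–580 m: 300 × 0.81×10⁻⁴ × 0.68 = 0.016524 m
Δh = 0.04620 + 0.016524 = 0.062724 m

Δh = 6.27 cm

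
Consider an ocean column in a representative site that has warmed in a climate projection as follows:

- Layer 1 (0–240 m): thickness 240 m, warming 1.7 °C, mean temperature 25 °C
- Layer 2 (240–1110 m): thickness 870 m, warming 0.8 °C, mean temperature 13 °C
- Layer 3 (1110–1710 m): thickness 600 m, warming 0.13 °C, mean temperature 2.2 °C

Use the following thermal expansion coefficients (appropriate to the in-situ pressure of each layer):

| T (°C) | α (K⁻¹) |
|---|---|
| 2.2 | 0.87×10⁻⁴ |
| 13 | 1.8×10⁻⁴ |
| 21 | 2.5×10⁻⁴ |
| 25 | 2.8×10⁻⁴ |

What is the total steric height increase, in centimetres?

24.6 cm

Layer 1 at 25 °C → α = 2.8×10⁻⁴ K⁻¹
Layer 2 at 13 °C → α = 1.8×10⁻⁴ K⁻¹
Layer 3 at 2.2 °C → α = 0.87×10⁻⁴ K⁻¹
Layer 1: 2.8×10⁻⁴ × 1.7 × 240 = 0.11424 m
Layer 2: 870 × 0.8 × 1.8×10⁻⁴ = 0.12528 m
Layer 3: 0.87×10⁻⁴ × 0.13 × 600 = 0.006786 m
Δh = 0.11424 + 0.12528 + 0.006786 = 0.246306 m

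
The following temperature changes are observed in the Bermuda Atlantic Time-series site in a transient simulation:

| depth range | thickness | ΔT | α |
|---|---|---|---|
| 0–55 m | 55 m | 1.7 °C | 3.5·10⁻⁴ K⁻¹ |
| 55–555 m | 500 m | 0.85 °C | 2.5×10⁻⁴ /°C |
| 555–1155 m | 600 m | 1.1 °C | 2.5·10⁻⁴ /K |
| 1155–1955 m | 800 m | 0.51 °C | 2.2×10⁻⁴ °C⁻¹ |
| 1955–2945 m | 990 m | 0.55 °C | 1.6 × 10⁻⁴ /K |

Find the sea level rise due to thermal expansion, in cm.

1.7 × 3.5×10⁻⁴ × 55 = 0.032725 m
Layer 2: 0.85 × 2.5×10⁻⁴ × 500 = 0.10625 m
2.5×10⁻⁴ × 1.1 × 600 = 0.16500 m
Layer 4: 0.51 × 2.2×10⁻⁴ × 800 = 0.08976 m
1955–2945 m: 0.55 × 990 × 1.6×10⁻⁴ = 0.08712 m
Δh = 0.032725 + 0.10625 + 0.16500 + 0.08976 + 0.08712 = 0.480855 m ≈ 48.1 cm

48.1 cm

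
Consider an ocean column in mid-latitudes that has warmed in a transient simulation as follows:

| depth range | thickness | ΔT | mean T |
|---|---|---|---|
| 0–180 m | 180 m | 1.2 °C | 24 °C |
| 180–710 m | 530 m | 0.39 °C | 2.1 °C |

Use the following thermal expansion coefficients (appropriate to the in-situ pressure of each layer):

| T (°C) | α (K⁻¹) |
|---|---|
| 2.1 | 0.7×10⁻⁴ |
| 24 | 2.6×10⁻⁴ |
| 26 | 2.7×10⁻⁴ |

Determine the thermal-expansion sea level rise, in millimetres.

about 71 mm

Layer 1 at 24 °C → α = 2.6×10⁻⁴ K⁻¹
Layer 2 at 2.1 °C → α = 0.7×10⁻⁴ K⁻¹
Layer 1: 180 × 2.6×10⁻⁴ × 1.2 = 0.05616 m
180–710 m: 530 × 0.7×10⁻⁴ × 0.39 = 0.014469 m
Δh = 0.05616 + 0.014469 = 0.070629 m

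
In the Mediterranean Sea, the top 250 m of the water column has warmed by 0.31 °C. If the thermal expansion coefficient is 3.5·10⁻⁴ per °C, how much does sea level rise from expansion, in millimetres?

about 27 mm

Δh = αΔT·H = 3.5×10⁻⁴ × 0.31 × 250 = 0.027125 m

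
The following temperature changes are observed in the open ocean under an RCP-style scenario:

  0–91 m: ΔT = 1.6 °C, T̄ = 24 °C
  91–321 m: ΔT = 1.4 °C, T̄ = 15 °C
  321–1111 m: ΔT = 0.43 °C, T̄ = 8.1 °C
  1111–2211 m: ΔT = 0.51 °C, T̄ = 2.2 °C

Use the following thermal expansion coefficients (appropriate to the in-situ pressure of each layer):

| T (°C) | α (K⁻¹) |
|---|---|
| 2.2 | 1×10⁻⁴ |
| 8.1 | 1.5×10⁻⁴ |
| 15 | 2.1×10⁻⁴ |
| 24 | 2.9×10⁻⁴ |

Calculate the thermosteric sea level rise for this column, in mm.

Layer 1 at 24 °C → α = 2.9×10⁻⁴ K⁻¹
Layer 2 at 15 °C → α = 2.1×10⁻⁴ K⁻¹
Layer 3 at 8.1 °C → α = 1.5×10⁻⁴ K⁻¹
Layer 4 at 2.2 °C → α = 1×10⁻⁴ K⁻¹
0–91 m: 2.9×10⁻⁴ × 91 × 1.6 = 0.042224 m
230 × 2.1×10⁻⁴ × 1.4 = 0.06762 m
321–1111 m: 790 × 0.43 × 1.5×10⁻⁴ = 0.050955 m
1×10⁻⁴ × 1100 × 0.51 = 0.05610 m
Δh = 0.042224 + 0.06762 + 0.050955 + 0.05610 = 0.216899 m

Δh = 217 mm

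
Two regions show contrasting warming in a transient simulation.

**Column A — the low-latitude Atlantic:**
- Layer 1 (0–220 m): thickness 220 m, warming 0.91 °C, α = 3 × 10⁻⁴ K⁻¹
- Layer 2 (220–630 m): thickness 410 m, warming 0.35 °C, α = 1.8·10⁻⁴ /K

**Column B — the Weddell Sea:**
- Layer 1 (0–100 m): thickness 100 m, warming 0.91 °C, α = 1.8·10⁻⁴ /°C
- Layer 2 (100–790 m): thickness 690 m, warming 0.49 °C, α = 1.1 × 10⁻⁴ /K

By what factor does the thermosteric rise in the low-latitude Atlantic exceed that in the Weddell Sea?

A 3×10⁻⁴ × 220 × 0.91 = 0.06006 m
A Layer 2: 0.35 × 1.8×10⁻⁴ × 410 = 0.02583 m
A total: 0.08589 m
B Layer 1: 100 × 1.8×10⁻⁴ × 0.91 = 0.01638 m
B Layer 2: 690 × 0.49 × 1.1×10⁻⁴ = 0.037191 m
B total: 0.053571 m
Ratio: 0.08589 / 0.053571 ≈ 1.603

a factor of 1.60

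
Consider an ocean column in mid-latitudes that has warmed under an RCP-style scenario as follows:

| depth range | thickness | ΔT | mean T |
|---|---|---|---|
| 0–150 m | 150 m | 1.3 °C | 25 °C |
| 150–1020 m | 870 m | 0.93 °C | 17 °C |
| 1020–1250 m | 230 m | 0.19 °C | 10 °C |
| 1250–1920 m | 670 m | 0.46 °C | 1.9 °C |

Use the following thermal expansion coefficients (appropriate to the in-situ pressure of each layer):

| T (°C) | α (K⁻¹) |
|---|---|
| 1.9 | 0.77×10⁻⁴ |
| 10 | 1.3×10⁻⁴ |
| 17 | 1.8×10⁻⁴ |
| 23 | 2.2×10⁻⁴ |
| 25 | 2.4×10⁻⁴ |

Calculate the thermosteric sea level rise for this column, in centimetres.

Layer 1 at 25 °C → α = 2.4×10⁻⁴ K⁻¹
Layer 2 at 17 °C → α = 1.8×10⁻⁴ K⁻¹
Layer 3 at 10 °C → α = 1.3×10⁻⁴ K⁻¹
Layer 4 at 1.9 °C → α = 0.77×10⁻⁴ K⁻¹
Layer 1: 150 × 1.3 × 2.4×10⁻⁴ = 0.04680 m
1.8×10⁻⁴ × 0.93 × 870 = 0.145638 m
1020–1250 m: 0.19 × 1.3×10⁻⁴ × 230 = 0.005681 m
Layer 4: 670 × 0.46 × 0.77×10⁻⁴ = 0.0237314 m
Δh = 0.04680 + 0.145638 + 0.005681 + 0.0237314 = 0.2218504 m

Δh = 22.2 cm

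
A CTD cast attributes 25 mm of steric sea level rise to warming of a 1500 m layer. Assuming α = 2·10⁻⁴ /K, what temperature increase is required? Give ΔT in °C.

ΔT ≈ 0.0833 °C

ΔT = Δh/(αH) = 0.025 / (2×10⁻⁴ × 1500) ≈ 0.08333 °C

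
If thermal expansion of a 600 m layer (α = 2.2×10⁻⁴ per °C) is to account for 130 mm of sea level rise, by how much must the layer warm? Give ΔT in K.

ΔT ≈ 0.985 K

ΔT = Δh/(αH) = 0.13 / (2.2×10⁻⁴ × 600) ≈ 0.9848 K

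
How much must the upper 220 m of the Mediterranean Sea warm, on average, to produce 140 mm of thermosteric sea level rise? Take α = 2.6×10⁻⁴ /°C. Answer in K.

ΔT = Δh/(αH) = 0.14 / (2.6×10⁻⁴ × 220) ≈ 2.448 K

ΔT ≈ 2.45 K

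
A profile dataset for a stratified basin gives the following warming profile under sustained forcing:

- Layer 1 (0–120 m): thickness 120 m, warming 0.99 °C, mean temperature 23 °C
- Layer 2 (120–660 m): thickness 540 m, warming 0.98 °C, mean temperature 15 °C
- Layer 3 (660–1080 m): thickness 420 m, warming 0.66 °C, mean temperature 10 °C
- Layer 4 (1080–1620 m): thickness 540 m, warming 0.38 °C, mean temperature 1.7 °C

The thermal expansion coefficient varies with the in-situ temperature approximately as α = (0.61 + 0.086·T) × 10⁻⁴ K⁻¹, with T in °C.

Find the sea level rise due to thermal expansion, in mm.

Layer 1: α = (0.61 + 0.086×23)×10⁻⁴ = 2.588×10⁻⁴ K⁻¹
Layer 2: α = (0.61 + 0.086×15)×10⁻⁴ = 1.9×10⁻⁴ K⁻¹
Layer 3: α = (0.61 + 0.086×10)×10⁻⁴ = 1.47×10⁻⁴ K⁻¹
Layer 4: α = (0.61 + 0.086×1.7)×10⁻⁴ = 0.7562×10⁻⁴ K⁻¹
120 × 0.99 × 2.588×10⁻⁴ = 0.03074544 m
0.98 × 540 × 1.9×10⁻⁴ = 0.100548 m
660–1080 m: 1.47×10⁻⁴ × 420 × 0.66 = 0.0407484 m
0.38 × 540 × 0.7562×10⁻⁴ = 0.015517224 m
Δh = 0.03074544 + 0.100548 + 0.0407484 + 0.015517224 = 0.187559064 m ≈ 188 mm

Δh ≈ 188 mm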